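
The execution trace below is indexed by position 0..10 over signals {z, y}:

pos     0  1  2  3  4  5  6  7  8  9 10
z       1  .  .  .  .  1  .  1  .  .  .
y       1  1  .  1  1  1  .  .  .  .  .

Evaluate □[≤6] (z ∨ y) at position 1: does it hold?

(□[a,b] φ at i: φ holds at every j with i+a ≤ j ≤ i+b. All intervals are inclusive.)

Check (z ∨ y) at every j in [1,7]:
  j=1: true
  j=2: false
  j=3: true
  j=4: true
  j=5: true
  j=6: false
  j=7: true
Fails at j=2 → formula fails.

False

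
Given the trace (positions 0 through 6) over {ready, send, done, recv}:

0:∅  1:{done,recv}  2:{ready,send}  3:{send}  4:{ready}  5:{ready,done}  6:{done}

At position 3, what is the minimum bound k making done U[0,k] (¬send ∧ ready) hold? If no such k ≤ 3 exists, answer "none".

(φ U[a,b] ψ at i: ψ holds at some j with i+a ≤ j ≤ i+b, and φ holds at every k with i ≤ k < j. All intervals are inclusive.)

none

Need earliest j ≥ 3 with (¬send ∧ ready), and done at every k in [3,j-1].
  j=3: rhs fails.
  j=4: rhs holds but lhs fails at k=3.
  j=5: rhs holds but lhs fails at k=3.
  j=6: rhs fails.
No witness within the range → none.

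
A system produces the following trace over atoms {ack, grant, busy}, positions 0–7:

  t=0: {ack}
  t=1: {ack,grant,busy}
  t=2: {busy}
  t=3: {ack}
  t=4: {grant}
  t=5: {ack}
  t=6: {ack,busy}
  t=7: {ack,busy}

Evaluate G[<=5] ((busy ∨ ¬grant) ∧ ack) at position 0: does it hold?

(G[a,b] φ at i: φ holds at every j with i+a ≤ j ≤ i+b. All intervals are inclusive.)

Does not hold

Check ((busy ∨ ¬grant) ∧ ack) at every j in [0,5]:
  j=0: true
  j=1: true
  j=2: false
  j=3: true
  j=4: false
  j=5: true
Fails at j=2 → formula fails.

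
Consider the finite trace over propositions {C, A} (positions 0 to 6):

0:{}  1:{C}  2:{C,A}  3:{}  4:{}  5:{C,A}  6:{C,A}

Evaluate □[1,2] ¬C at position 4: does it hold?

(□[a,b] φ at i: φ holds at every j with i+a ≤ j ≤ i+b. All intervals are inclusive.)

Does not hold

Check ¬C at every j in [5,6]:
  j=5: false
  j=6: false
Fails at j=5 → formula fails.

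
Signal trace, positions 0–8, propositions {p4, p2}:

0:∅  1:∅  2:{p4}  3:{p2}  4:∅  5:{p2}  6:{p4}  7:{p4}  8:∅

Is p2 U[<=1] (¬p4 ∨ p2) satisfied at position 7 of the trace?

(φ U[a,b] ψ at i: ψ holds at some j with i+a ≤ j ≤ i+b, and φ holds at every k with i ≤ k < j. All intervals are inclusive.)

Does not hold

Need some j in [7,8] with (¬p4 ∨ p2), and p2 at every k in [7,j-1].
  j=7: (¬p4 ∨ p2) false.
  j=8: (¬p4 ∨ p2) holds, but p2 fails at k=7 → not this j.
No j in the window works → until fails.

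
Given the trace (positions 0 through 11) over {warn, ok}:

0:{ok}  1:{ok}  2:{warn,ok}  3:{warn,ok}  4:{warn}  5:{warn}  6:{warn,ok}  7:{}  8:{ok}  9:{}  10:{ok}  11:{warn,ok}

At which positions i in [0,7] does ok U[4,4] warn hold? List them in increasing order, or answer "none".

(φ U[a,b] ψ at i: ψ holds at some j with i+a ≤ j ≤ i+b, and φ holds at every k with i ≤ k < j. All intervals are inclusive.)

Evaluate at each i in [0,7]:
  i=0: ✓ (rhs at j=4; lhs holds on [0,3])
  i=1: ✗ (lhs fails at k=4 before rhs at j=5)
  i=2: ✗ (lhs fails at k=4 before rhs at j=6)
  i=3: ✗ (no rhs in [7,7])
  i=4: ✗ (no rhs in [8,8])
  i=5: ✗ (no rhs in [9,9])
  i=6: ✗ (no rhs in [10,10])
  i=7: ✗ (lhs fails at k=7 before rhs at j=11)

0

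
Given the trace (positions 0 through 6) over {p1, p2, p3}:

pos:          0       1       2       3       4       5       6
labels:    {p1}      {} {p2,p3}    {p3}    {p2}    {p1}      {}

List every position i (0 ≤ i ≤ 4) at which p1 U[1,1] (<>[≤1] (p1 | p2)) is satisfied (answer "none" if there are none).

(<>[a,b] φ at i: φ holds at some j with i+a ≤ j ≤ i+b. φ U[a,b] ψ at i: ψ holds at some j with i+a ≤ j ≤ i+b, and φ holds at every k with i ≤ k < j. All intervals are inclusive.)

0

Evaluate at each i in [0,4]:
  i=0: ✓ (rhs at j=1; lhs holds on [0,0])
  i=1: ✗ (lhs fails at k=1 before rhs at j=2)
  i=2: ✗ (lhs fails at k=2 before rhs at j=3)
  i=3: ✗ (lhs fails at k=3 before rhs at j=4)
  i=4: ✗ (lhs fails at k=4 before rhs at j=5)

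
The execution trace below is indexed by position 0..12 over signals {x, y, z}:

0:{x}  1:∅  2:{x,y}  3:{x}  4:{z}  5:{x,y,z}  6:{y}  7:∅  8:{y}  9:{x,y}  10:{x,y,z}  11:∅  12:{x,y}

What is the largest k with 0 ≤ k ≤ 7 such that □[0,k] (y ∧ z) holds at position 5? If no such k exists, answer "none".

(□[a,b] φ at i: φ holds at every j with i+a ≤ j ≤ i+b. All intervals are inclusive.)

0

(y ∧ z) must hold from j=5 onward; find where it first fails.
  j=5: holds
  j=6: fails
Holds on [5,5], so largest k = 0.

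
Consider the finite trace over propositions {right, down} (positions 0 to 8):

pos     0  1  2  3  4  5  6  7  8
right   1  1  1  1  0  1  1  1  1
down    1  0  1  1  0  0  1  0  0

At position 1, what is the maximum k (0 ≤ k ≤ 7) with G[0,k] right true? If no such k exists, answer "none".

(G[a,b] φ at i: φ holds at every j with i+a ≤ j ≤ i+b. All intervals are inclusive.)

right must hold from j=1 onward; find where it first fails.
  j=1: holds
  j=2: holds
  j=3: holds
  j=4: fails
Holds on [1,3], so largest k = 2.

2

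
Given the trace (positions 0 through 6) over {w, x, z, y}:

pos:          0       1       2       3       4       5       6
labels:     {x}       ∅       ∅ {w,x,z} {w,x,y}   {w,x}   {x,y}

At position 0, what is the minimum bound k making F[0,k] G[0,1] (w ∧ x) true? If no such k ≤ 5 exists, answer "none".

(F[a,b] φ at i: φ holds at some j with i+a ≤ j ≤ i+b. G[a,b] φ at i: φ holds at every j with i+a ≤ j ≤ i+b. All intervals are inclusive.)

3

Scan j = 0,1,… for G[0,1] (w ∧ x):
  j=0: fails
  j=1: fails
  j=2: fails
  j=3: holds
First hit at j=3, so smallest k = 3-0 = 3.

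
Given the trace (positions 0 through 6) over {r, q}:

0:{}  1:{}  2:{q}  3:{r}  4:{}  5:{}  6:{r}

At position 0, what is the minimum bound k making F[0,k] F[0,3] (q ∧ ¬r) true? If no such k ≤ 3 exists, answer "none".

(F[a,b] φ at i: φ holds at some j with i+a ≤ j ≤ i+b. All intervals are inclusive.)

Scan j = 0,1,… for F[0,3] (q ∧ ¬r):
  j=0: holds
First hit at j=0, so smallest k = 0-0 = 0.

0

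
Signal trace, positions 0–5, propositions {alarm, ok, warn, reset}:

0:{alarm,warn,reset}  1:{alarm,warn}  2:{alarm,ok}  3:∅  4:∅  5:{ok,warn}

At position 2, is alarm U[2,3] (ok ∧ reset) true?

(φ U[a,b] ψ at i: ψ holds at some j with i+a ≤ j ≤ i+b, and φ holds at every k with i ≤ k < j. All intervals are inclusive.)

Does not hold

Need some j in [4,5] with (ok ∧ reset), and alarm at every k in [2,j-1].
  j=4: (ok ∧ reset) false.
  j=5: (ok ∧ reset) false.
No j in the window works → until fails.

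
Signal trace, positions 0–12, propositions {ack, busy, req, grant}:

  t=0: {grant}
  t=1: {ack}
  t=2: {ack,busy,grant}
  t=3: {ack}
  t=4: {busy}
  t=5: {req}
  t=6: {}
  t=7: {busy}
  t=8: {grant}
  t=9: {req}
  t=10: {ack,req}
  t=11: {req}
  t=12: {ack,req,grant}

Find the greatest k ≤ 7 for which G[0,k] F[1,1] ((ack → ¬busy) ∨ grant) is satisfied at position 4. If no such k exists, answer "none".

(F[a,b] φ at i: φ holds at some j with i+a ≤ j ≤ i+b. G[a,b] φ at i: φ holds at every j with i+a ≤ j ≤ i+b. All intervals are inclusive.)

F[1,1] ((ack → ¬busy) ∨ grant) must hold from j=4 onward; find where it first fails.
  j=4: holds
  j=5: holds
  j=6: holds
  j=7: holds
  j=8: holds
  j=9: holds
  j=10: holds
  j=11: holds
Holds through j=11; largest k = 7.

7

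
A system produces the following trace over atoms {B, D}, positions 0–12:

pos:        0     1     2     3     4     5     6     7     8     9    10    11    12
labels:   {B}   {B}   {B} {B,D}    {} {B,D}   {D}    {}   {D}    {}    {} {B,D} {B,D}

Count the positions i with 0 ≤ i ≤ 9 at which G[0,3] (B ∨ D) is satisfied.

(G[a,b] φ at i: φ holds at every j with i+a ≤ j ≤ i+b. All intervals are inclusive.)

Evaluate at each i in [0,9]:
  i=0: ✓ (all of [0,3])
  i=1: ✗ (fails at j=4)
  i=2: ✗ (fails at j=4)
  i=3: ✗ (fails at j=4)
  i=4: ✗ (fails at j=4)
  i=5: ✗ (fails at j=7)
  i=6: ✗ (fails at j=7)
  i=7: ✗ (fails at j=7)
  i=8: ✗ (fails at j=9)
  i=9: ✗ (fails at j=9)
Positions where it holds: {0} → 1.

1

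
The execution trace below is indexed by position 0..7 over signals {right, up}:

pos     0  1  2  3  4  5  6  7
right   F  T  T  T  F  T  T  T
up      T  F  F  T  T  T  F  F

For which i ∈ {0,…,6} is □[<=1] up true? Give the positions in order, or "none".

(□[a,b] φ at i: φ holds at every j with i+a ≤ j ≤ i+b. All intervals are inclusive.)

3, 4

Evaluate at each i in [0,6]:
  i=0: ✗ (fails at j=1)
  i=1: ✗ (fails at j=1)
  i=2: ✗ (fails at j=2)
  i=3: ✓ (all of [3,4])
  i=4: ✓ (all of [4,5])
  i=5: ✗ (fails at j=6)
  i=6: ✗ (fails at j=6)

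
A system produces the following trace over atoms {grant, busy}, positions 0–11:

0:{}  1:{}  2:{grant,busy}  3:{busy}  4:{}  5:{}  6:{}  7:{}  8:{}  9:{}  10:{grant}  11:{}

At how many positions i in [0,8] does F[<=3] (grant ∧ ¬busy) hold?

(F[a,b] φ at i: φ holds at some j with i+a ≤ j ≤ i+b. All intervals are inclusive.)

Evaluate at each i in [0,8]:
  i=0: ✗ (none in [0,3])
  i=1: ✗ (none in [1,4])
  i=2: ✗ (none in [2,5])
  i=3: ✗ (none in [3,6])
  i=4: ✗ (none in [4,7])
  i=5: ✗ (none in [5,8])
  i=6: ✗ (none in [6,9])
  i=7: ✓ (witness j=10)
  i=8: ✓ (witness j=10)
Positions where it holds: {7, 8} → 2.

2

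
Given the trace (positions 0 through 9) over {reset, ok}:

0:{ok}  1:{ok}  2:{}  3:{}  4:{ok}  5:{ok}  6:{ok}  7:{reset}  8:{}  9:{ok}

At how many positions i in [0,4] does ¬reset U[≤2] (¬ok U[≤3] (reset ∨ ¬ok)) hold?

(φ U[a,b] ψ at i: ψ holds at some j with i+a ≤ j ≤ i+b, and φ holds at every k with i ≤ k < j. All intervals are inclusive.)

4

Evaluate at each i in [0,4]:
  i=0: ✓ (rhs at j=2; lhs holds on [0,1])
  i=1: ✓ (rhs at j=2; lhs holds on [1,1])
  i=2: ✓ (rhs at j=2)
  i=3: ✓ (rhs at j=3)
  i=4: ✗ (no rhs in [4,6])
Positions where it holds: {0, 1, 2, 3} → 4.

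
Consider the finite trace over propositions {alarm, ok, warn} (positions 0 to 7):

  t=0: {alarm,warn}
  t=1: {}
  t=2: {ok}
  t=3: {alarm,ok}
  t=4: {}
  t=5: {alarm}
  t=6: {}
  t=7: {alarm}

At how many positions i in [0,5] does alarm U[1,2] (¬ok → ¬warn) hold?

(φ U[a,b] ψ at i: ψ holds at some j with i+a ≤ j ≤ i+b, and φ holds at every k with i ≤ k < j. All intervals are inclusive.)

3

Evaluate at each i in [0,5]:
  i=0: ✓ (rhs at j=1; lhs holds on [0,0])
  i=1: ✗ (lhs fails at k=1 before rhs at j=2)
  i=2: ✗ (lhs fails at k=2 before rhs at j=3)
  i=3: ✓ (rhs at j=4; lhs holds on [3,3])
  i=4: ✗ (lhs fails at k=4 before rhs at j=5)
  i=5: ✓ (rhs at j=6; lhs holds on [5,5])
Positions where it holds: {0, 3, 5} → 3.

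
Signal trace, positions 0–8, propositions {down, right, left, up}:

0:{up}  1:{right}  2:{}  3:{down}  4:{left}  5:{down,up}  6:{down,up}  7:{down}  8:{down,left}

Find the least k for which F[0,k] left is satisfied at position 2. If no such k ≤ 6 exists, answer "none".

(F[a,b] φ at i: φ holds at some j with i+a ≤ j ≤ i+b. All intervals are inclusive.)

2

Scan j = 2,3,… for left:
  j=2: fails
  j=3: fails
  j=4: holds
First hit at j=4, so smallest k = 4-2 = 2.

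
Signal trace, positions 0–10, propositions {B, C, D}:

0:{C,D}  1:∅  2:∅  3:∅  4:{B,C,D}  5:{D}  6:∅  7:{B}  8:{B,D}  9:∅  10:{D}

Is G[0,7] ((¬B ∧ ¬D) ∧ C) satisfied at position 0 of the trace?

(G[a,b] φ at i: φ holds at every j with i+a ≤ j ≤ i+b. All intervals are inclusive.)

False

Check ((¬B ∧ ¬D) ∧ C) at every j in [0,7]:
  j=0: false
  j=1: false
  j=2: false
  j=3: false
  j=4: false
  j=5: false
  j=6: false
  j=7: false
Fails at j=0 → formula fails.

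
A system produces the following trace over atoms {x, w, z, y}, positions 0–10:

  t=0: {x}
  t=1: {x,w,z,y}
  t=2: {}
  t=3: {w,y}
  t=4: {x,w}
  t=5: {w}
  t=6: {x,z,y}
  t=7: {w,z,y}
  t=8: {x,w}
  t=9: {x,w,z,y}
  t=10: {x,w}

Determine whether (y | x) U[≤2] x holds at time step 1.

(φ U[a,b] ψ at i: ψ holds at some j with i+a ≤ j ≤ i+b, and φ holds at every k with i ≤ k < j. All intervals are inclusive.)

Yes

Need some j in [1,3] with x, and (y | x) at every k in [1,j-1].
  j=1: x holds; no prefix to check → satisfied.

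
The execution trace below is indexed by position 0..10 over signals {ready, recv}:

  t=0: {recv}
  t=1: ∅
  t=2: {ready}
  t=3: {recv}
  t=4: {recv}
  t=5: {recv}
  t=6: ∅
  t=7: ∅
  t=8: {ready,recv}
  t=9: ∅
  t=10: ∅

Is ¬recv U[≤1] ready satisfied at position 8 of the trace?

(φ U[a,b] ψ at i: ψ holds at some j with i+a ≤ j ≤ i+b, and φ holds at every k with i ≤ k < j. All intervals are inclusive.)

True

Need some j in [8,9] with ready, and ¬recv at every k in [8,j-1].
  j=8: ready holds; no prefix to check → satisfied.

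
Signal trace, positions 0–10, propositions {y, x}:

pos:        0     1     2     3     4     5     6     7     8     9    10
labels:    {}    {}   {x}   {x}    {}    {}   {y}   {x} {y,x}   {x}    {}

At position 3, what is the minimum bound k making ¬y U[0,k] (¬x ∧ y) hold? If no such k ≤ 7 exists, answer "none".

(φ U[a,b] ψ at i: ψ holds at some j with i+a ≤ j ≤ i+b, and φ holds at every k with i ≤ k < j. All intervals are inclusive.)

Need earliest j ≥ 3 with (¬x ∧ y), and ¬y at every k in [3,j-1].
  j=3: rhs fails.
  j=4: rhs fails.
  j=5: rhs fails.
  j=6: rhs holds; lhs holds on [3,5]. k = 3.

3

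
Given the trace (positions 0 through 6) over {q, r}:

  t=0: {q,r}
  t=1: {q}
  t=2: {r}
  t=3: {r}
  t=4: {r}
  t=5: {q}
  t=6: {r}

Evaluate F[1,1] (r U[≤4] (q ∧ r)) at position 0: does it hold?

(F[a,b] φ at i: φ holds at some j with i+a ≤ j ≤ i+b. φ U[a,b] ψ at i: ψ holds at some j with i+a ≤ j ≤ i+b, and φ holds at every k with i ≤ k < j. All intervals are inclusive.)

Check (r U[≤4] (q ∧ r)) at each j in [1,1]:
  j=1: fails
No position in the window satisfies it → formula fails.

False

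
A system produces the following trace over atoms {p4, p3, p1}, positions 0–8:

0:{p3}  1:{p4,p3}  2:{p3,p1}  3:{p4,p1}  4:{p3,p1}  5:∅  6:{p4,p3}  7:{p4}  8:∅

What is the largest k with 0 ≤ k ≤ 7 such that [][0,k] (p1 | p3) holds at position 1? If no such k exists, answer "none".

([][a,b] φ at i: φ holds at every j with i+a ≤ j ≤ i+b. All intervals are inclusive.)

3

(p1 | p3) must hold from j=1 onward; find where it first fails.
  j=1: holds
  j=2: holds
  j=3: holds
  j=4: holds
  j=5: fails
Holds on [1,4], so largest k = 3.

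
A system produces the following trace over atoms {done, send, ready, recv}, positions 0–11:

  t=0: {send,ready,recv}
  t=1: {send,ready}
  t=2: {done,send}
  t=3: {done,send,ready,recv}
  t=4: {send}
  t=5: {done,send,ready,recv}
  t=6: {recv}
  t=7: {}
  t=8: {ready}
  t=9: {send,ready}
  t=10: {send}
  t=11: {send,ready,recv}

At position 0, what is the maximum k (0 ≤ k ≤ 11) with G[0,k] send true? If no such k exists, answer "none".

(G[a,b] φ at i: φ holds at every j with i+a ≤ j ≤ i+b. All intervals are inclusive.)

5

send must hold from j=0 onward; find where it first fails.
  j=0: holds
  j=1: holds
  j=2: holds
  j=3: holds
  j=4: holds
  j=5: holds
  j=6: fails
Holds on [0,5], so largest k = 5.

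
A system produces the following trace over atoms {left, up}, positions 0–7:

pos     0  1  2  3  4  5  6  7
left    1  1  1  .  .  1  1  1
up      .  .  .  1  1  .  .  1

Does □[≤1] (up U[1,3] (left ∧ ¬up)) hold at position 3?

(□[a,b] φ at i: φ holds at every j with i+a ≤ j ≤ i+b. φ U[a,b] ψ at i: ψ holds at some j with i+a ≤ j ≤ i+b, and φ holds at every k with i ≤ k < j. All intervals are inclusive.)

Holds

Check (up U[1,3] (left ∧ ¬up)) at every j in [3,4]:
  j=3: holds
  j=4: holds
All positions satisfy it → formula holds.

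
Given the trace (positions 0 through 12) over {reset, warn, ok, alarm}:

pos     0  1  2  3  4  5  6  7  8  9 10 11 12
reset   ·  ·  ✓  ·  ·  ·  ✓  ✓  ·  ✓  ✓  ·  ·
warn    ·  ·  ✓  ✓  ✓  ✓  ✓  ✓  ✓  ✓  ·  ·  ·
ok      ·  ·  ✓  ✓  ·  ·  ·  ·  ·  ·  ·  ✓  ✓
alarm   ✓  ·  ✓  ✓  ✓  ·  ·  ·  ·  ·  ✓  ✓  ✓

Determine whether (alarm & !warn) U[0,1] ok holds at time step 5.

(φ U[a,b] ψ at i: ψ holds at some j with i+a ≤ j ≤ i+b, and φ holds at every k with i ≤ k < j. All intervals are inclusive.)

Need some j in [5,6] with ok, and (alarm & !warn) at every k in [5,j-1].
  j=5: ok false.
  j=6: ok false.
No j in the window works → until fails.

Does not hold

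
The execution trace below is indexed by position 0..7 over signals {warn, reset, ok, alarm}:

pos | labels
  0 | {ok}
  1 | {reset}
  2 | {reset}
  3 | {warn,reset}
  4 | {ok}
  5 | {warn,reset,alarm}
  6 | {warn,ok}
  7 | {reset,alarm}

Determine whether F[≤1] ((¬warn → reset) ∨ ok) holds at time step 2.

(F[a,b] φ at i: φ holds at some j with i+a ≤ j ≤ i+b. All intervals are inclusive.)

Check ((¬warn → reset) ∨ ok) at each j in [2,3]:
  j=2: true
  j=3: true
Found at j=2 → formula holds.

True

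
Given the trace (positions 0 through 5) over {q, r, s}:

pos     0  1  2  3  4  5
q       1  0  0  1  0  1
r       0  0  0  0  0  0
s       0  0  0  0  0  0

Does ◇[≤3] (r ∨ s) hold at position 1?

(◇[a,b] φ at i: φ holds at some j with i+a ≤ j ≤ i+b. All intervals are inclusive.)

No

Check (r ∨ s) at each j in [1,4]:
  j=1: false
  j=2: false
  j=3: false
  j=4: false
No position in the window satisfies it → formula fails.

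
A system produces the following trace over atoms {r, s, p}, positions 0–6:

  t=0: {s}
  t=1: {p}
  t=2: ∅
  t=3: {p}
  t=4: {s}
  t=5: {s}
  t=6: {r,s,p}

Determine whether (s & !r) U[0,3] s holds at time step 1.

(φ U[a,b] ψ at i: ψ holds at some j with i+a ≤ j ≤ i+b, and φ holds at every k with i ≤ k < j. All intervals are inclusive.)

False

Need some j in [1,4] with s, and (s & !r) at every k in [1,j-1].
  j=1: s false.
  j=2: s false.
  j=3: s false.
  j=4: s holds, but (s & !r) fails at k=1 → not this j.
No j in the window works → until fails.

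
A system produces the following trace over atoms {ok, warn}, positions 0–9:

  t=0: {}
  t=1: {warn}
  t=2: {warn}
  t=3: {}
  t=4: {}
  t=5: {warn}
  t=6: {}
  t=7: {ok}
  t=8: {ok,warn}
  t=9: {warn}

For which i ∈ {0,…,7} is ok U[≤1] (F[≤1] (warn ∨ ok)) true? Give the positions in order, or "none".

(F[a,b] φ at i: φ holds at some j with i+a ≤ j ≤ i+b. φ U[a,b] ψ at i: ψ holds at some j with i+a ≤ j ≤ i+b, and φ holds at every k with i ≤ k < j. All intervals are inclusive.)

Evaluate at each i in [0,7]:
  i=0: ✓ (rhs at j=0)
  i=1: ✓ (rhs at j=1)
  i=2: ✓ (rhs at j=2)
  i=3: ✗ (lhs fails at k=3 before rhs at j=4)
  i=4: ✓ (rhs at j=4)
  i=5: ✓ (rhs at j=5)
  i=6: ✓ (rhs at j=6)
  i=7: ✓ (rhs at j=7)

0, 1, 2, 4, 5, 6, 7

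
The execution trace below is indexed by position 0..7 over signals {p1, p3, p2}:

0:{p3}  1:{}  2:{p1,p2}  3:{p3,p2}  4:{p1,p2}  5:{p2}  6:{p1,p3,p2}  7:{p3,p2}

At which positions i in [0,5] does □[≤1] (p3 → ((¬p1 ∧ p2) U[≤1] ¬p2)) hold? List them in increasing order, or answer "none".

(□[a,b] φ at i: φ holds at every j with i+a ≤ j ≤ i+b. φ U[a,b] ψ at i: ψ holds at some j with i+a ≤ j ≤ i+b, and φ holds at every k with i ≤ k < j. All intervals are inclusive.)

Evaluate at each i in [0,5]:
  i=0: ✓ (all of [0,1])
  i=1: ✓ (all of [1,2])
  i=2: ✗ (fails at j=3)
  i=3: ✗ (fails at j=3)
  i=4: ✓ (all of [4,5])
  i=5: ✗ (fails at j=6)

0, 1, 4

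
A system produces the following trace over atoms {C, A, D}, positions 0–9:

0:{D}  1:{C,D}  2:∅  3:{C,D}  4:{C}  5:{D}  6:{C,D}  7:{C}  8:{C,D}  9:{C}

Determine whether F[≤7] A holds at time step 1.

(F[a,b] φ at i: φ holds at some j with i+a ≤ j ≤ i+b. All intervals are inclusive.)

Does not hold

Check A at each j in [1,8]:
  j=1: false
  j=2: false
  j=3: false
  j=4: false
  j=5: false
  j=6: false
  j=7: false
  j=8: false
No position in the window satisfies it → formula fails.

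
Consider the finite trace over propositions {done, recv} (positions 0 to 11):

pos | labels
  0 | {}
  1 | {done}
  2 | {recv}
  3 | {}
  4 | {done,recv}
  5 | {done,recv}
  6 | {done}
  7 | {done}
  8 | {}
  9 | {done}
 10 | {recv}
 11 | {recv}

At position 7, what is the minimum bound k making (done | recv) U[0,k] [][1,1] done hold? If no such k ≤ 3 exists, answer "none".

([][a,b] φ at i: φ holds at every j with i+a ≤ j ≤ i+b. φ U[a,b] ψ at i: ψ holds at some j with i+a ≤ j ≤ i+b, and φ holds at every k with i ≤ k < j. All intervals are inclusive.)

1

Need earliest j ≥ 7 with [][1,1] done, and (done | recv) at every k in [7,j-1].
  j=7: rhs fails.
  j=8: rhs holds; lhs holds on [7,7]. k = 1.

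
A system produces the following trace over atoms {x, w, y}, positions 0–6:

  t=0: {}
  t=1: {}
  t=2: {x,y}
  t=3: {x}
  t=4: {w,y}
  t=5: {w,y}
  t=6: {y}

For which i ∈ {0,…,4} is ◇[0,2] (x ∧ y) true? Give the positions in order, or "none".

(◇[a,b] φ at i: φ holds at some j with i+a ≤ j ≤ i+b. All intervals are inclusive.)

0, 1, 2

Evaluate at each i in [0,4]:
  i=0: ✓ (witness j=2)
  i=1: ✓ (witness j=2)
  i=2: ✓ (witness j=2)
  i=3: ✗ (none in [3,5])
  i=4: ✗ (none in [4,6])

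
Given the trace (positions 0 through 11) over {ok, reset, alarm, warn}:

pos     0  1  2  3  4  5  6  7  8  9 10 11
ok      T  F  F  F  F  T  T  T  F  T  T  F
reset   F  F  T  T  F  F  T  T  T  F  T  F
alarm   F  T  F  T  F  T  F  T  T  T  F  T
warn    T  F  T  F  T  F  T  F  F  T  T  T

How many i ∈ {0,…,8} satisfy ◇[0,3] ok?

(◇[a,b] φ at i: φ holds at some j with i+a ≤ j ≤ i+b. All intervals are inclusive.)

8

Evaluate at each i in [0,8]:
  i=0: ✓ (witness j=0)
  i=1: ✗ (none in [1,4])
  i=2: ✓ (witness j=5)
  i=3: ✓ (witness j=5)
  i=4: ✓ (witness j=5)
  i=5: ✓ (witness j=5)
  i=6: ✓ (witness j=6)
  i=7: ✓ (witness j=7)
  i=8: ✓ (witness j=9)
Positions where it holds: {0, 2, 3, 4, 5, 6, 7, 8} → 8.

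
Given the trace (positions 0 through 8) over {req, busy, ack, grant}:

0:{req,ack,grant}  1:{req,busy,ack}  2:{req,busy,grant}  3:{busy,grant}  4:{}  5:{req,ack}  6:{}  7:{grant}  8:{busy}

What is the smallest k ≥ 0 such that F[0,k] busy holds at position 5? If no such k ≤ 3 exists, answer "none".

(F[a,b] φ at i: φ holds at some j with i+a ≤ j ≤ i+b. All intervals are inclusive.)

Scan j = 5,6,… for busy:
  j=5: fails
  j=6: fails
  j=7: fails
  j=8: holds
First hit at j=8, so smallest k = 8-5 = 3.

3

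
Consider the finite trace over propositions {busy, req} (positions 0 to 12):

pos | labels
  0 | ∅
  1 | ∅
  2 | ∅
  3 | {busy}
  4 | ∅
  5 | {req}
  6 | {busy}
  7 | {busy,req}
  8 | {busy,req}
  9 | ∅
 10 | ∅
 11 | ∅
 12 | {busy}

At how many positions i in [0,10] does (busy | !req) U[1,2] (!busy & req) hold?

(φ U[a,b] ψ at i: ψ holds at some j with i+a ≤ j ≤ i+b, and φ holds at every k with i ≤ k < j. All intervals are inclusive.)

Evaluate at each i in [0,10]:
  i=0: ✗ (no rhs in [1,2])
  i=1: ✗ (no rhs in [2,3])
  i=2: ✗ (no rhs in [3,4])
  i=3: ✓ (rhs at j=5; lhs holds on [3,4])
  i=4: ✓ (rhs at j=5; lhs holds on [4,4])
  i=5: ✗ (no rhs in [6,7])
  i=6: ✗ (no rhs in [7,8])
  i=7: ✗ (no rhs in [8,9])
  i=8: ✗ (no rhs in [9,10])
  i=9: ✗ (no rhs in [10,11])
  i=10: ✗ (no rhs in [11,12])
Positions where it holds: {3, 4} → 2.

2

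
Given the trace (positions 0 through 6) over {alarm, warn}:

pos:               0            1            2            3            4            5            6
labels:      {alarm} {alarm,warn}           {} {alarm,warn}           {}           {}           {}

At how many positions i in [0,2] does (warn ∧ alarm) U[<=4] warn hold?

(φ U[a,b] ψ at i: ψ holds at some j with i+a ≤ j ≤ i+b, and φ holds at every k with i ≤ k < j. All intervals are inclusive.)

1

Evaluate at each i in [0,2]:
  i=0: ✗ (lhs fails at k=0 before rhs at j=1)
  i=1: ✓ (rhs at j=1)
  i=2: ✗ (lhs fails at k=2 before rhs at j=3)
Positions where it holds: {1} → 1.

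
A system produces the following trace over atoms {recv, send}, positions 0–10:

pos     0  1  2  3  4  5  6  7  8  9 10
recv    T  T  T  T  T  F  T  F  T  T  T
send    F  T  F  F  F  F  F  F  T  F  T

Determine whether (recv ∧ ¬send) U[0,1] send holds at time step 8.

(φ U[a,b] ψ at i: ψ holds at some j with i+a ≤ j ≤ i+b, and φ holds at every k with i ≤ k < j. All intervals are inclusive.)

Holds

Need some j in [8,9] with send, and (recv ∧ ¬send) at every k in [8,j-1].
  j=8: send holds; no prefix to check → satisfied.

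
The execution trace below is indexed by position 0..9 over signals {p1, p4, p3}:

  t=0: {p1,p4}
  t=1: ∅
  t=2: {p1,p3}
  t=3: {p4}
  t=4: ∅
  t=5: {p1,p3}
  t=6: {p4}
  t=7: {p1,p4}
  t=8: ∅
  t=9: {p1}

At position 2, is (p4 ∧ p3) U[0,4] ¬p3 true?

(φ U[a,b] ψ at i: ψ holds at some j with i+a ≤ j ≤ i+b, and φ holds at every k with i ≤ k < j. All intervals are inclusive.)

Need some j in [2,6] with ¬p3, and (p4 ∧ p3) at every k in [2,j-1].
  j=2: ¬p3 false.
  j=3: ¬p3 holds, but (p4 ∧ p3) fails at k=2 → not this j.
  j=4: ¬p3 holds, but (p4 ∧ p3) fails at k=2 → not this j.
  j=5: ¬p3 false.
  j=6: ¬p3 holds, but (p4 ∧ p3) fails at k=2 → not this j.
No j in the window works → until fails.

Does not hold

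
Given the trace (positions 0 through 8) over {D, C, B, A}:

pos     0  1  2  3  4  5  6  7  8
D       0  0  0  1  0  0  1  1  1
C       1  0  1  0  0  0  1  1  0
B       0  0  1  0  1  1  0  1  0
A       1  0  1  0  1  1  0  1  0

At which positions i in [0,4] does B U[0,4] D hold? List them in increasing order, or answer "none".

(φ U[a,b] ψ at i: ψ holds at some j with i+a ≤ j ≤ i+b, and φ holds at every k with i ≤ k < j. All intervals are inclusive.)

Evaluate at each i in [0,4]:
  i=0: ✗ (lhs fails at k=0 before rhs at j=3)
  i=1: ✗ (lhs fails at k=1 before rhs at j=3)
  i=2: ✓ (rhs at j=3; lhs holds on [2,2])
  i=3: ✓ (rhs at j=3)
  i=4: ✓ (rhs at j=6; lhs holds on [4,5])

2, 3, 4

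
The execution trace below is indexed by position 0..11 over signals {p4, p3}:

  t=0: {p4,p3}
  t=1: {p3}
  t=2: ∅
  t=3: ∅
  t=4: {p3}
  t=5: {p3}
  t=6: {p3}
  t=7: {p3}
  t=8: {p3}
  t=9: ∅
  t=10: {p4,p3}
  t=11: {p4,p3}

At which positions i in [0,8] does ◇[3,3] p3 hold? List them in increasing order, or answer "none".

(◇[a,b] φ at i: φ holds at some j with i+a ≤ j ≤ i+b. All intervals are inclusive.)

1, 2, 3, 4, 5, 7, 8

Evaluate at each i in [0,8]:
  i=0: ✗ (none in [3,3])
  i=1: ✓ (witness j=4)
  i=2: ✓ (witness j=5)
  i=3: ✓ (witness j=6)
  i=4: ✓ (witness j=7)
  i=5: ✓ (witness j=8)
  i=6: ✗ (none in [9,9])
  i=7: ✓ (witness j=10)
  i=8: ✓ (witness j=11)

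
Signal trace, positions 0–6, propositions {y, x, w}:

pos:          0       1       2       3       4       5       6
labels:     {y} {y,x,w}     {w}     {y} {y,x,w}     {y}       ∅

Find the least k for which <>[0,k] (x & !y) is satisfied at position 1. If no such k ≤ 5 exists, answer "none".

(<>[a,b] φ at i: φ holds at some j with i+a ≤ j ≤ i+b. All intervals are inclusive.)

none

Scan j = 1,2,… for (x & !y):
  j=1: fails
  j=2: fails
  j=3: fails
  j=4: fails
  j=5: fails
  j=6: fails
No j in [1,6] satisfies it → none.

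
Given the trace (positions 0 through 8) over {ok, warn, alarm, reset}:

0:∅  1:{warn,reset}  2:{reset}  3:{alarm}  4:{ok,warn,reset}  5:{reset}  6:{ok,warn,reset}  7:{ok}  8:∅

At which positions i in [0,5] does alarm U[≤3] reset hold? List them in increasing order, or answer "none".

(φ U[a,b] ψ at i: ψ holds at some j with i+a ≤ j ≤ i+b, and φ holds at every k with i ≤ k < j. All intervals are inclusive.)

1, 2, 3, 4, 5

Evaluate at each i in [0,5]:
  i=0: ✗ (lhs fails at k=0 before rhs at j=1)
  i=1: ✓ (rhs at j=1)
  i=2: ✓ (rhs at j=2)
  i=3: ✓ (rhs at j=4; lhs holds on [3,3])
  i=4: ✓ (rhs at j=4)
  i=5: ✓ (rhs at j=5)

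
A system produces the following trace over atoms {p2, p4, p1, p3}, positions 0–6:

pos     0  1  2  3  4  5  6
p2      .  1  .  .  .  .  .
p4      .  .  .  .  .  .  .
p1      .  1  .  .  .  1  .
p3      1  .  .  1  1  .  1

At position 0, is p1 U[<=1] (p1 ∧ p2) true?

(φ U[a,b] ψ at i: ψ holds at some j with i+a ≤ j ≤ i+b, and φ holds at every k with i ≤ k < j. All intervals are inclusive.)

No

Need some j in [0,1] with (p1 ∧ p2), and p1 at every k in [0,j-1].
  j=0: (p1 ∧ p2) false.
  j=1: (p1 ∧ p2) holds, but p1 fails at k=0 → not this j.
No j in the window works → until fails.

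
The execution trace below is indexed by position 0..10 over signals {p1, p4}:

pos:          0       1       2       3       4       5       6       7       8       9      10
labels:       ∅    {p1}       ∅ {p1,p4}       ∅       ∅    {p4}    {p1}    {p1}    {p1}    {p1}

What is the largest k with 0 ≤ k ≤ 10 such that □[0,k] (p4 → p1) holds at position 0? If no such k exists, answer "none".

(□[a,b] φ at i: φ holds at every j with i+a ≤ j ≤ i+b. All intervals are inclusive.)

5

(p4 → p1) must hold from j=0 onward; find where it first fails.
  j=0: holds
  j=1: holds
  j=2: holds
  j=3: holds
  j=4: holds
  j=5: holds
  j=6: fails
Holds on [0,5], so largest k = 5.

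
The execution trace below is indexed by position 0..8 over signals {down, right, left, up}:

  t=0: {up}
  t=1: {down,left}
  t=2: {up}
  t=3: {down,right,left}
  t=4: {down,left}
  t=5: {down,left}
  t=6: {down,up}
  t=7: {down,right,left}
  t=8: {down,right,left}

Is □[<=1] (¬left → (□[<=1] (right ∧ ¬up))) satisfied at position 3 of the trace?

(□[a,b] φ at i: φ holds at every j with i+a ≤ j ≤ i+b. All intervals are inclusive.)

Check (¬left → (□[<=1] (right ∧ ¬up))) at every j in [3,4]:
  j=3: antecedent false → ✓
  j=4: antecedent false → ✓
All positions satisfy it → formula holds.

Holds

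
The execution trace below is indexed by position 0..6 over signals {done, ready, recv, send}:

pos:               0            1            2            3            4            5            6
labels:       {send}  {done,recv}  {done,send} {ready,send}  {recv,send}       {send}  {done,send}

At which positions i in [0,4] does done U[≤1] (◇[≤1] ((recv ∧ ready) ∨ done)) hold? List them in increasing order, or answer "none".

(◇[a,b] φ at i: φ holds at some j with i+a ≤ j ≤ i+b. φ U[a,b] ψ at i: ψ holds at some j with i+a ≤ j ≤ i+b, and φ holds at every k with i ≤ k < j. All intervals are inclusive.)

0, 1, 2

Evaluate at each i in [0,4]:
  i=0: ✓ (rhs at j=0)
  i=1: ✓ (rhs at j=1)
  i=2: ✓ (rhs at j=2)
  i=3: ✗ (no rhs in [3,4])
  i=4: ✗ (lhs fails at k=4 before rhs at j=5)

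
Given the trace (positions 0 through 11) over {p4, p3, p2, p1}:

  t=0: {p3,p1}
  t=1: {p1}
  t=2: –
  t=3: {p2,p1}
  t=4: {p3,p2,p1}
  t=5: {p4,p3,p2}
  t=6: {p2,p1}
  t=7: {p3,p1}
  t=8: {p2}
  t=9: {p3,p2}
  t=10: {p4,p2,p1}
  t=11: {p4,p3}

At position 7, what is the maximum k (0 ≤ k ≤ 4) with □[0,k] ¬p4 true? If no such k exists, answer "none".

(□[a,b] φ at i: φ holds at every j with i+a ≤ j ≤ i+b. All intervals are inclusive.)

¬p4 must hold from j=7 onward; find where it first fails.
  j=7: holds
  j=8: holds
  j=9: holds
  j=10: fails
Holds on [7,9], so largest k = 2.

2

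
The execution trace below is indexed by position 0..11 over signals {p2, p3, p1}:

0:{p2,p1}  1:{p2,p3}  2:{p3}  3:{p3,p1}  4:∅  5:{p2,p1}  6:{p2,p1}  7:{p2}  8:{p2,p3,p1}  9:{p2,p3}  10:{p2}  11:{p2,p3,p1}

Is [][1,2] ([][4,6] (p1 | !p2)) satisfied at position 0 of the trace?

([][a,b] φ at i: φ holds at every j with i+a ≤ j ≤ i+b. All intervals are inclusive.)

Check [][4,6] (p1 | !p2) at every j in [1,2]:
  j=1: fails at 7
  j=2: fails at 7
Fails at j=1 → formula fails.

Does not hold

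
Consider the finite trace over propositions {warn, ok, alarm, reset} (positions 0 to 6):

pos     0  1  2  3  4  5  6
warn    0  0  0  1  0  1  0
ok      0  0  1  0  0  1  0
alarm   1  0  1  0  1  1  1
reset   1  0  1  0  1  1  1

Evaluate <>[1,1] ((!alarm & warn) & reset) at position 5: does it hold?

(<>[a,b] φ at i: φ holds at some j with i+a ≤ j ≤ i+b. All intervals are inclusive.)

False

Check ((!alarm & warn) & reset) at each j in [6,6]:
  j=6: false
No position in the window satisfies it → formula fails.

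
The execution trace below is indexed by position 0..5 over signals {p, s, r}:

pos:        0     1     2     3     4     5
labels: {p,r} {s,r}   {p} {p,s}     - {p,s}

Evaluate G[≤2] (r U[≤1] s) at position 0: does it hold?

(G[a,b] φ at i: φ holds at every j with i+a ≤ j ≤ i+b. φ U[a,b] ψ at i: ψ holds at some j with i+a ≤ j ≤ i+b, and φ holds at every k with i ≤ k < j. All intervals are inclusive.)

Check (r U[≤1] s) at every j in [0,2]:
  j=0: holds
  j=1: holds
  j=2: fails
Fails at j=2 → formula fails.

Does not hold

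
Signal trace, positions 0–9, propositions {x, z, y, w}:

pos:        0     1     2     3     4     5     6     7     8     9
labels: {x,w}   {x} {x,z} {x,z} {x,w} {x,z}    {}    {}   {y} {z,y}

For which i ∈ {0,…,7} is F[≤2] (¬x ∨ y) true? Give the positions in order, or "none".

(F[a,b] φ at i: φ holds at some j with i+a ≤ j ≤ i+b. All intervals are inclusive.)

Evaluate at each i in [0,7]:
  i=0: ✗ (none in [0,2])
  i=1: ✗ (none in [1,3])
  i=2: ✗ (none in [2,4])
  i=3: ✗ (none in [3,5])
  i=4: ✓ (witness j=6)
  i=5: ✓ (witness j=6)
  i=6: ✓ (witness j=6)
  i=7: ✓ (witness j=7)

4, 5, 6, 7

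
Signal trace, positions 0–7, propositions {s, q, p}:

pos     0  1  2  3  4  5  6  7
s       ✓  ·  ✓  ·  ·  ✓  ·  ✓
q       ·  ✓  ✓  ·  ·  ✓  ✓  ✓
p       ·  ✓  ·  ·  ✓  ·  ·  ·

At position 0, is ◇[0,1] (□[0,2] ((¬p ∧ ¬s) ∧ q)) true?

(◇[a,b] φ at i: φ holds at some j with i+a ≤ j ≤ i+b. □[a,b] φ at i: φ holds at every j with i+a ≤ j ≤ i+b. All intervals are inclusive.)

False

Check □[0,2] ((¬p ∧ ¬s) ∧ q) at each j in [0,1]:
  j=0: fails at 0
  j=1: fails at 1
No position in the window satisfies it → formula fails.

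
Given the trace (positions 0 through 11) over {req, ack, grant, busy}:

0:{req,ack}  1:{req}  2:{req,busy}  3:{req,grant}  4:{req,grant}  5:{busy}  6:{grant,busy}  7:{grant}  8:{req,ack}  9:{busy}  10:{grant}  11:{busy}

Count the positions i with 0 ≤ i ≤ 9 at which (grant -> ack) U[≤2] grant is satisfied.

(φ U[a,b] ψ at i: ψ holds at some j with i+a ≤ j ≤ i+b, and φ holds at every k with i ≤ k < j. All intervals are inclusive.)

9

Evaluate at each i in [0,9]:
  i=0: ✗ (no rhs in [0,2])
  i=1: ✓ (rhs at j=3; lhs holds on [1,2])
  i=2: ✓ (rhs at j=3; lhs holds on [2,2])
  i=3: ✓ (rhs at j=3)
  i=4: ✓ (rhs at j=4)
  i=5: ✓ (rhs at j=6; lhs holds on [5,5])
  i=6: ✓ (rhs at j=6)
  i=7: ✓ (rhs at j=7)
  i=8: ✓ (rhs at j=10; lhs holds on [8,9])
  i=9: ✓ (rhs at j=10; lhs holds on [9,9])
Positions where it holds: {1, 2, 3, 4, 5, 6, 7, 8, 9} → 9.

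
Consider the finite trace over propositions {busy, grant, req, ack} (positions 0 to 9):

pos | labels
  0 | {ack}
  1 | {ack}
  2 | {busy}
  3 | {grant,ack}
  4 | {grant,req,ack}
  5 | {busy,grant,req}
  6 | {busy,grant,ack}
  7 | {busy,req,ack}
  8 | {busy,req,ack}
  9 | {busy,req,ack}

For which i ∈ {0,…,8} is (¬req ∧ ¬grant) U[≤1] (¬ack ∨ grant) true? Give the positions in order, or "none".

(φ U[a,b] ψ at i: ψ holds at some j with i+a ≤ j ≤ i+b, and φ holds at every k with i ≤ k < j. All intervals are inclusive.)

Evaluate at each i in [0,8]:
  i=0: ✗ (no rhs in [0,1])
  i=1: ✓ (rhs at j=2; lhs holds on [1,1])
  i=2: ✓ (rhs at j=2)
  i=3: ✓ (rhs at j=3)
  i=4: ✓ (rhs at j=4)
  i=5: ✓ (rhs at j=5)
  i=6: ✓ (rhs at j=6)
  i=7: ✗ (no rhs in [7,8])
  i=8: ✗ (no rhs in [8,9])

1, 2, 3, 4, 5, 6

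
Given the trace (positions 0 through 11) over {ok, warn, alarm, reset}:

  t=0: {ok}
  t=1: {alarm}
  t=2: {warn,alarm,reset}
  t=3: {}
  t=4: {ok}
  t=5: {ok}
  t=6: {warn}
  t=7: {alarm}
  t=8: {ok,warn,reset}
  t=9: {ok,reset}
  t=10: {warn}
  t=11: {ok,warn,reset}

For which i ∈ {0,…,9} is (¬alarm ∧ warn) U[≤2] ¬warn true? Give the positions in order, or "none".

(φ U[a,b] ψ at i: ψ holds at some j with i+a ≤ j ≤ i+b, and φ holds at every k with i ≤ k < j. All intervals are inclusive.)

0, 1, 3, 4, 5, 6, 7, 8, 9

Evaluate at each i in [0,9]:
  i=0: ✓ (rhs at j=0)
  i=1: ✓ (rhs at j=1)
  i=2: ✗ (lhs fails at k=2 before rhs at j=3)
  i=3: ✓ (rhs at j=3)
  i=4: ✓ (rhs at j=4)
  i=5: ✓ (rhs at j=5)
  i=6: ✓ (rhs at j=7; lhs holds on [6,6])
  i=7: ✓ (rhs at j=7)
  i=8: ✓ (rhs at j=9; lhs holds on [8,8])
  i=9: ✓ (rhs at j=9)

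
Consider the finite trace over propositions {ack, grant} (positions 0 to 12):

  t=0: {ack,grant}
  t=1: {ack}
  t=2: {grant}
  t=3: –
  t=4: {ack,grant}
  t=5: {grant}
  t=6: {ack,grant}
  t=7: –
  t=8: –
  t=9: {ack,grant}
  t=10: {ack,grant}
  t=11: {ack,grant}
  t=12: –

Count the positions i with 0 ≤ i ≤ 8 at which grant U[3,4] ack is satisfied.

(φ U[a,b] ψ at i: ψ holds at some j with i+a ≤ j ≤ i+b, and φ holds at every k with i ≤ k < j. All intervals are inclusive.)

Evaluate at each i in [0,8]:
  i=0: ✗ (lhs fails at k=1 before rhs at j=4)
  i=1: ✗ (lhs fails at k=1 before rhs at j=4)
  i=2: ✗ (lhs fails at k=3 before rhs at j=6)
  i=3: ✗ (lhs fails at k=3 before rhs at j=6)
  i=4: ✗ (no rhs in [7,8])
  i=5: ✗ (lhs fails at k=7 before rhs at j=9)
  i=6: ✗ (lhs fails at k=7 before rhs at j=9)
  i=7: ✗ (lhs fails at k=7 before rhs at j=10)
  i=8: ✗ (lhs fails at k=8 before rhs at j=11)
Positions where it holds: {} → 0.

0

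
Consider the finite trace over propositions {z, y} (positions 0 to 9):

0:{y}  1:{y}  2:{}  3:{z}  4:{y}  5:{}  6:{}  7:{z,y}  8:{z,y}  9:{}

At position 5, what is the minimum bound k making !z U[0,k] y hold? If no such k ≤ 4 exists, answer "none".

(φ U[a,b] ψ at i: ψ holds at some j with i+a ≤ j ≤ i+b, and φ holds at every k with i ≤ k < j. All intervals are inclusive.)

2

Need earliest j ≥ 5 with y, and !z at every k in [5,j-1].
  j=5: rhs fails.
  j=6: rhs fails.
  j=7: rhs holds; lhs holds on [5,6]. k = 2.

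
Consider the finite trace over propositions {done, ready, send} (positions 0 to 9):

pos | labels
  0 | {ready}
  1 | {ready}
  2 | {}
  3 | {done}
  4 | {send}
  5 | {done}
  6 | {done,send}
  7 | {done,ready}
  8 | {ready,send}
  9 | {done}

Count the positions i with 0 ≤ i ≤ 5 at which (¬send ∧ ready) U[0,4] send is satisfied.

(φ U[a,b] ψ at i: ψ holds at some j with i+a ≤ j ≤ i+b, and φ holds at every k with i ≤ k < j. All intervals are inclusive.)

1

Evaluate at each i in [0,5]:
  i=0: ✗ (lhs fails at k=2 before rhs at j=4)
  i=1: ✗ (lhs fails at k=2 before rhs at j=4)
  i=2: ✗ (lhs fails at k=2 before rhs at j=4)
  i=3: ✗ (lhs fails at k=3 before rhs at j=4)
  i=4: ✓ (rhs at j=4)
  i=5: ✗ (lhs fails at k=5 before rhs at j=6)
Positions where it holds: {4} → 1.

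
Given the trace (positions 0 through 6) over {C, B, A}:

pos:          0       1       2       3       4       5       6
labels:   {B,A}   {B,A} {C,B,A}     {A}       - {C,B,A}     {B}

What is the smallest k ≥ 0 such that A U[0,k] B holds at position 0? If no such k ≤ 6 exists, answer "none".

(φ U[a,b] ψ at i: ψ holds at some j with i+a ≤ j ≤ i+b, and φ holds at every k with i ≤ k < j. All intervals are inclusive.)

0

Need earliest j ≥ 0 with B, and A at every k in [0,j-1].
  j=0: rhs holds (empty prefix). k = 0.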